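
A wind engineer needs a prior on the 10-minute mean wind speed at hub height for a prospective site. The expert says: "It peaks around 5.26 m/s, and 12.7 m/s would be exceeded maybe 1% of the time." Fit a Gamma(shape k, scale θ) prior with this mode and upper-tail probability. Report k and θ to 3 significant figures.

Gamma(k,θ) with k>1 has mode (k−1)θ, so θ = 5.26/(k−1).
Need P(X < 12.7) = 0.99 with θ tied to k this way. Start at k = 2, θ = 5.26: P(X<12.7) ≈ 0.695.
Too low — raise k to concentrate. Iterating converges to k ≈ 7.09.
Then θ = 5.26/(7.09−1) ≈ 0.864.

k ≈ 7.09, θ ≈ 0.864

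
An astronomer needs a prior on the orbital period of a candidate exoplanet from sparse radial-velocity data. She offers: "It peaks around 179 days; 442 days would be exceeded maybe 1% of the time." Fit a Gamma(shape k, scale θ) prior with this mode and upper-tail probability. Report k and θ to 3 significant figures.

Gamma(k,θ) with k>1 has mode (k−1)θ, so θ = 179/(k−1).
Need P(X < 442) = 0.99 with θ tied to k this way. Start at k = 2, θ = 179: P(X<442) ≈ 0.706.
Too low — raise k to concentrate. Iterating converges to k ≈ 6.76.
Then θ = 179/(6.76−1) ≈ 31.1.

k ≈ 6.76, θ ≈ 31.1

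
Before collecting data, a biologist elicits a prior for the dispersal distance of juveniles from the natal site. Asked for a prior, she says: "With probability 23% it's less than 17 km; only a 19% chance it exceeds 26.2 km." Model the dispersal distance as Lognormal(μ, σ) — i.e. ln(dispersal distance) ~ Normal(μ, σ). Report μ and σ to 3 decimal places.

μ ≈ 3.031, σ ≈ 0.268

If T ~ Lognormal(μ,σ) then ln T ~ Normal(μ,σ), so the p-quantile of ln T is μ + z_p·σ.
ln(17) = 2.833 and ln(26.2) = 3.266; z_{0.23} = -0.7388, z_{0.81} = 0.8779.
σ = (3.266 − 2.833)/(0.8779 − (-0.7388)) = 0.268.
μ = 2.833 − (-0.7388)·0.268 = 3.031.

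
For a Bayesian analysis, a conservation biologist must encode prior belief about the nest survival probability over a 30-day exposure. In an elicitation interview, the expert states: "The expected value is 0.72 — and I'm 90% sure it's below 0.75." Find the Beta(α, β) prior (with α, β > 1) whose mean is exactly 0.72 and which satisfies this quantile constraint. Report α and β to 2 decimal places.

With mean 0.72 fixed, write α = 0.72s, β = 0.28s where s = α+β.
Need P(θ < 0.75) = 0.9 under Beta(0.72s, 0.28s). Normal approximation: (q−m)/√(m(1−m)/s) ≈ z_{0.9} = 1.28, so s ≈ 0.72·0.28·(1.28)²/(0.75−0.72)² = 367.9.
At s = 367.9: P(θ<0.75) ≈ 0.902. Adjusting to match 0.9 gives s ≈ 360.94.
So α = 0.72·360.94 ≈ 259.88, β = 0.28·360.94 ≈ 101.06.

α ≈ 259.88, β ≈ 101.06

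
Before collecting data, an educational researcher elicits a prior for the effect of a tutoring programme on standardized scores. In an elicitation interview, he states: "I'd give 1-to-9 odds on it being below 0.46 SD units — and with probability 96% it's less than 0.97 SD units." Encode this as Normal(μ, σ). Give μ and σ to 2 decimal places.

The p-quantile of Normal(μ,σ) is μ + z_p·σ, with z_{0.1} = -1.282 and z_{0.96} = 1.751.
Eliminate σ: μ = (z₂·x₁ − z₁·x₂)/(z₂ − z₁) = (1.751·0.46 − (-1.282)·0.97)/3.032 = 0.68.
Then σ = (x₂ − x₁)/(z₂ − z₁) = (0.97 − 0.46)/3.032 = 0.17.

μ = 0.68, σ = 0.17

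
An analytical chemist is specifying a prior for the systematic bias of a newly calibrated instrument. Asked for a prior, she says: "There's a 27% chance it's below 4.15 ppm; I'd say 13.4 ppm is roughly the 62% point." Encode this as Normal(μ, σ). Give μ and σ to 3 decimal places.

μ = 10.323, σ = 10.073

For Normal(μ,σ), the p-quantile is μ + z_p·σ. Here z_{0.27} = -0.6128, z_{0.62} = 0.3055.
So 4.15 = μ − 0.6128σ and 13.4 = μ + 0.3055σ.
Subtracting: σ = (13.4 − 4.15)/(0.3055 − (-0.6128)) = 10.073.
Then μ = 4.15 − (-0.6128)·10.073 = 10.323.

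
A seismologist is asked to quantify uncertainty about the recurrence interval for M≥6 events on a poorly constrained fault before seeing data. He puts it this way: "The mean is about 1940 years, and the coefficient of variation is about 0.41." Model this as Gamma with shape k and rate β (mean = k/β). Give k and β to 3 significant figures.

For Gamma(k, rate β): mean = k/β, variance = k/β², so CV = 1/√k.
CV = 0.41, hence k = 1/CV² = 5.95.
Then β = k/mean = 5.95/1940 = 0.00307.

k ≈ 5.95, β ≈ 0.00307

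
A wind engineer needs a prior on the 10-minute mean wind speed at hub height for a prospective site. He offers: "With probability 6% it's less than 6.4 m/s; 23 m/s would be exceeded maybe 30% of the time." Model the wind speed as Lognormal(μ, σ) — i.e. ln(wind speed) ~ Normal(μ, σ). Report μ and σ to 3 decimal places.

If T ~ Lognormal(μ,σ) then ln T ~ Normal(μ,σ), so the p-quantile of ln T is μ + z_p·σ.
ln(6.4) = 1.856 and ln(23) = 3.135; z_{0.06} = -1.555, z_{0.7} = 0.5244.
σ = (3.135 − 1.856)/(0.5244 − (-1.555)) = 0.615.
μ = 1.856 − (-1.555)·0.615 = 2.813.

μ ≈ 2.813, σ ≈ 0.615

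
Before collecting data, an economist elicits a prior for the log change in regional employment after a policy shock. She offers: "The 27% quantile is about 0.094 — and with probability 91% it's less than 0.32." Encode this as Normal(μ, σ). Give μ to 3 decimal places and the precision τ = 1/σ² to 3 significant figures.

μ = 0.165, τ = 74.7

The p-quantile of Normal(μ,σ) is μ + z_p·σ, with z_{0.27} = -0.6128 and z_{0.91} = 1.341.
Eliminate σ: μ = (z₂·x₁ − z₁·x₂)/(z₂ − z₁) = (1.341·0.094 − (-0.6128)·0.32)/1.954 = 0.165.
Then σ = (x₂ − x₁)/(z₂ − z₁) = (0.32 − 0.094)/1.954 = 0.116.
Precision τ = 1/σ² = 1/0.1157² = 74.7.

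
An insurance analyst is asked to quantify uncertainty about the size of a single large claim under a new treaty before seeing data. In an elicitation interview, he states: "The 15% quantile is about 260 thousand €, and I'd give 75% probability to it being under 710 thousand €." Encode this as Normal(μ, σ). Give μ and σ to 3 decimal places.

The p-quantile of Normal(μ,σ) is μ + z_p·σ, with z_{0.15} = -1.036 and z_{0.75} = 0.6745.
Eliminate σ: μ = (z₂·x₁ − z₁·x₂)/(z₂ − z₁) = (0.6745·260 − (-1.036)·710)/1.711 = 532.598.
Then σ = (x₂ − x₁)/(z₂ − z₁) = (710 − 260)/1.711 = 263.016.

μ = 532.598, σ = 263.016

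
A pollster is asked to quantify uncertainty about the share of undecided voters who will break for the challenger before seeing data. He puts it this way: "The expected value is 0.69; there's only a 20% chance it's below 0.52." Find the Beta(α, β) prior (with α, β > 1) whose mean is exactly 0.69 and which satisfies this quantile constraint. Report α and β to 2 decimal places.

With mean 0.69 fixed, write α = 0.69s, β = 0.31s where s = α+β.
Need P(θ < 0.52) = 0.2 under Beta(0.69s, 0.31s). Normal approximation: (q−m)/√(m(1−m)/s) ≈ z_{0.2} = -0.842, so s ≈ 0.69·0.31·(-0.842)²/(0.52−0.69)² = 5.2.
At s = 5.2: P(θ<0.52) ≈ 0.191. Adjusting to match 0.2 gives s ≈ 4.77.
So α = 0.69·4.77 ≈ 3.29, β = 0.31·4.77 ≈ 1.48.

α ≈ 3.29, β ≈ 1.48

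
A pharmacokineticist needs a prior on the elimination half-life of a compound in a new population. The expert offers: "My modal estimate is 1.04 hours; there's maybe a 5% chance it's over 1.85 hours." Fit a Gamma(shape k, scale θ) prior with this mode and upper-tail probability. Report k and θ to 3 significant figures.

k ≈ 9.4, θ ≈ 0.124

Gamma(k,θ) with k>1 has mode (k−1)θ, so θ = 1.04/(k−1).
Need P(X < 1.85) = 0.95 with θ tied to k this way. Start at k = 2, θ = 1.04: P(X<1.85) ≈ 0.531.
Too low — raise k to concentrate. Iterating converges to k ≈ 9.4.
Then θ = 1.04/(9.4−1) ≈ 0.124.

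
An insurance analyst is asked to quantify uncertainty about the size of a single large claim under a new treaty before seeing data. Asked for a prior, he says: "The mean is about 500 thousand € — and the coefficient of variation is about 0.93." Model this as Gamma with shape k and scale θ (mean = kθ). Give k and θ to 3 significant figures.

For Gamma(k, scale θ): mean = kθ, variance = kθ², so CV = 1/√k.
CV = 0.93, hence k = 1/CV² = 1.16.
Then θ = mean/k = 500/1.16 = 432.

k ≈ 1.16, θ ≈ 432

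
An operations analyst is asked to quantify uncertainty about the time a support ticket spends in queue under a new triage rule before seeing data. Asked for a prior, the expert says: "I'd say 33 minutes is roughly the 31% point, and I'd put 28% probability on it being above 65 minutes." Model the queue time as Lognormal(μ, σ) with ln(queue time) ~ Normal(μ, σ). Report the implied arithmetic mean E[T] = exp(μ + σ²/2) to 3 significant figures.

E[T] ≈ 54.9 minutes

If T ~ Lognormal(μ,σ) then ln T ~ Normal(μ,σ), so the p-quantile of ln T is μ + z_p·σ.
ln(33) = 3.497 and ln(65) = 4.174; z_{0.31} = -0.4959, z_{0.72} = 0.5828.
σ = (4.174 − 3.497)/(0.5828 − (-0.4959)) = 0.628.
μ = 3.497 − (-0.4959)·0.628 = 3.808.
E[T] = exp(μ + σ²/2) = exp(3.808 + 0.1975) = 54.9 minutes.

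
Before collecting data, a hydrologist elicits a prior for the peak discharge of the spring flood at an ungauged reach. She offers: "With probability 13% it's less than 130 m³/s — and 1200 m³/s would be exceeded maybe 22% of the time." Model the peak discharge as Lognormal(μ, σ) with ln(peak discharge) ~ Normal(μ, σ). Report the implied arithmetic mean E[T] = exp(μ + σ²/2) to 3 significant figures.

If T ~ Lognormal(μ,σ) then ln T ~ Normal(μ,σ), so the p-quantile of ln T is μ + z_p·σ.
ln(130) = 4.868 and ln(1200) = 7.09; z_{0.13} = -1.126, z_{0.78} = 0.7722.
σ = (7.09 − 4.868)/(0.7722 − (-1.126)) = 1.171.
μ = 4.868 − (-1.126)·1.171 = 6.186.
E[T] = exp(μ + σ²/2) = exp(6.186 + 0.6852) = 964 m³/s.

E[T] ≈ 964 m³/s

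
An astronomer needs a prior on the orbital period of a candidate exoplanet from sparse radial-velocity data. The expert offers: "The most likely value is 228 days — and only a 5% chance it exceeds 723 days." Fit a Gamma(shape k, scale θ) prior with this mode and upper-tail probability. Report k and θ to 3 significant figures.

Gamma(k,θ) with k>1 has mode (k−1)θ, so θ = 228/(k−1).
Need P(X < 723) = 0.95 with θ tied to k this way. Start at k = 2, θ = 228: P(X<723) ≈ 0.825.
Too low — raise k to concentrate. Iterating converges to k ≈ 2.97.
Then θ = 228/(2.97−1) ≈ 116.

k ≈ 2.97, θ ≈ 116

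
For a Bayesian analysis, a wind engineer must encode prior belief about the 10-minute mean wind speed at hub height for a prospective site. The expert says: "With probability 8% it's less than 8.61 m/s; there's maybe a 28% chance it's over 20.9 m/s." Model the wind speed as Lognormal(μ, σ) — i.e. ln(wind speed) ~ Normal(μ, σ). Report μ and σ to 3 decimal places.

μ ≈ 2.780, σ ≈ 0.446

If T ~ Lognormal(μ,σ) then ln T ~ Normal(μ,σ), so the p-quantile of ln T is μ + z_p·σ.
ln(8.61) = 2.153 and ln(20.9) = 3.04; z_{0.08} = -1.405, z_{0.72} = 0.5828.
σ = (3.04 − 2.153)/(0.5828 − (-1.405)) = 0.446.
μ = 2.153 − (-1.405)·0.446 = 2.780.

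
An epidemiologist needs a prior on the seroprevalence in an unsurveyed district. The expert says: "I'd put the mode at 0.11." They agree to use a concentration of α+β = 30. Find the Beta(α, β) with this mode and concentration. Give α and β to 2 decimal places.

α = 4.08, β = 25.92

For α,β > 1 the Beta mode is (α−1)/(α+β−2). With α+β = 30, the mode is (α−1)/28.
Set (α−1)/28 = 0.11 → α = 1 + 0.11·28 = 4.08.
β = 30 − α = 25.92.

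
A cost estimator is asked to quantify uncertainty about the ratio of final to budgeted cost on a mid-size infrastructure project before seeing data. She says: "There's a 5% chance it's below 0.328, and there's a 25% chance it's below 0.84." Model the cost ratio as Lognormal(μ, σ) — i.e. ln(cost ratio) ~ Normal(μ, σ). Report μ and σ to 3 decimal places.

If T ~ Lognormal(μ,σ) then ln T ~ Normal(μ,σ), so the p-quantile of ln T is μ + z_p·σ.
ln(0.328) = -1.115 and ln(0.84) = -0.1744; z_{0.05} = -1.645, z_{0.25} = -0.6745.
σ = (-0.1744 − -1.115)/(-0.6745 − (-1.645)) = 0.969.
μ = -1.115 − (-1.645)·0.969 = 0.479.

μ ≈ 0.479, σ ≈ 0.969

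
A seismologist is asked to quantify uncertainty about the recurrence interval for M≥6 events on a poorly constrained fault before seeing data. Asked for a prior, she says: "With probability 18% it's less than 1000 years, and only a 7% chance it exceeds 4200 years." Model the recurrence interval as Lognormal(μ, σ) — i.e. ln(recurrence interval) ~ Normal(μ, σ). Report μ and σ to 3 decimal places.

If T ~ Lognormal(μ,σ) then ln T ~ Normal(μ,σ), so the p-quantile of ln T is μ + z_p·σ.
ln(1000) = 6.908 and ln(4200) = 8.343; z_{0.18} = -0.9154, z_{0.93} = 1.476.
σ = (8.343 − 6.908)/(1.476 − (-0.9154)) = 0.600.
μ = 6.908 − (-0.9154)·0.600 = 7.457.

μ ≈ 7.457, σ ≈ 0.600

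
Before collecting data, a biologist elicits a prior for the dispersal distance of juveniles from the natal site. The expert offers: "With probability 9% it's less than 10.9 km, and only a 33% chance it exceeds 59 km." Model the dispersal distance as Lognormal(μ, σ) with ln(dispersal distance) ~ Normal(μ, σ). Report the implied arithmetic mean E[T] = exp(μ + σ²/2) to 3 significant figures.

E[T] ≈ 60.9 km

If T ~ Lognormal(μ,σ) then ln T ~ Normal(μ,σ), so the p-quantile of ln T is μ + z_p·σ.
ln(10.9) = 2.389 and ln(59) = 4.078; z_{0.09} = -1.341, z_{0.67} = 0.4399.
σ = (4.078 − 2.389)/(0.4399 − (-1.341)) = 0.948.
μ = 2.389 − (-1.341)·0.948 = 3.660.
E[T] = exp(μ + σ²/2) = exp(3.660 + 0.4497) = 60.9 km.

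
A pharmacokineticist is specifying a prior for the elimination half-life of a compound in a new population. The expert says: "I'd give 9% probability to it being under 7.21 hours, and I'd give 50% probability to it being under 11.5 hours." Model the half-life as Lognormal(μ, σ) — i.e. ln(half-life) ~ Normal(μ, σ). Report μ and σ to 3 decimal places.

μ ≈ 2.442, σ ≈ 0.348

If T ~ Lognormal(μ,σ) then ln T ~ Normal(μ,σ), so the p-quantile of ln T is μ + z_p·σ.
ln(7.21) = 1.975 and ln(11.5) = 2.442; z_{0.09} = -1.341, z_{0.5} = 0.
σ = (2.442 − 1.975)/(0 − (-1.341)) = 0.348.
μ = 1.975 − (-1.341)·0.348 = 2.442.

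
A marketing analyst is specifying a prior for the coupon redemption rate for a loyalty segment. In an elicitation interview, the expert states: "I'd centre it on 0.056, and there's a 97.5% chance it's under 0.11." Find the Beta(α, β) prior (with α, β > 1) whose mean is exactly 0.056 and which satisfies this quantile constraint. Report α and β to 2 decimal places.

With mean 0.056 fixed, write α = 0.056s, β = 0.944s where s = α+β.
Need P(θ < 0.11) = 0.975 under Beta(0.056s, 0.944s). Normal approximation: (q−m)/√(m(1−m)/s) ≈ z_{0.975} = 1.96, so s ≈ 0.056·0.944·(1.96)²/(0.11−0.056)² = 69.6.
At s = 69.6: P(θ<0.11) ≈ 0.957. Adjusting to match 0.975 gives s ≈ 95.12.
So α = 0.056·95.12 ≈ 5.33, β = 0.944·95.12 ≈ 89.80.

α ≈ 5.33, β ≈ 89.80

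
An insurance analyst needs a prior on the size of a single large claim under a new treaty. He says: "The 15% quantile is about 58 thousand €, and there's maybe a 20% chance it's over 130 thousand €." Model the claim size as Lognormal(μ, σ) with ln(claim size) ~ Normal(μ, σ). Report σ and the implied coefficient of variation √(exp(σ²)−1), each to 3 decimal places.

σ ≈ 0.430, CV ≈ 0.450

If T ~ Lognormal(μ,σ) then ln T ~ Normal(μ,σ), so the p-quantile of ln T is μ + z_p·σ.
ln(58) = 4.06 and ln(130) = 4.868; z_{0.15} = -1.036, z_{0.8} = 0.8416.
σ = (4.868 − 4.06)/(0.8416 − (-1.036)) = 0.430.
μ = 4.06 − (-1.036)·0.430 = 4.506.
CV = √(exp(σ²)−1) = √(exp(0.1847)−1) = 0.450.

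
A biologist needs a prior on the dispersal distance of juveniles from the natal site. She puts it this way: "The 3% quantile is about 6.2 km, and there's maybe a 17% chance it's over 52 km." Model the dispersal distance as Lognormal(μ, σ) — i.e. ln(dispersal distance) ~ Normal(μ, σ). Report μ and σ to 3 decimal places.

μ ≈ 3.235, σ ≈ 0.750

If T ~ Lognormal(μ,σ) then ln T ~ Normal(μ,σ), so the p-quantile of ln T is μ + z_p·σ.
ln(6.2) = 1.825 and ln(52) = 3.951; z_{0.03} = -1.881, z_{0.83} = 0.9542.
σ = (3.951 − 1.825)/(0.9542 − (-1.881)) = 0.750.
μ = 1.825 − (-1.881)·0.750 = 3.235.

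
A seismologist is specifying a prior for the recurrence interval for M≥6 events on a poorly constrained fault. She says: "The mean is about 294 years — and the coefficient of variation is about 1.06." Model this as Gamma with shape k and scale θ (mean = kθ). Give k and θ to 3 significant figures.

For Gamma(k, scale θ): mean = kθ, variance = kθ², so CV = 1/√k.
CV = 1.06, hence k = 1/CV² = 0.89.
Then θ = mean/k = 294/0.89 = 330.

k ≈ 0.89, θ ≈ 330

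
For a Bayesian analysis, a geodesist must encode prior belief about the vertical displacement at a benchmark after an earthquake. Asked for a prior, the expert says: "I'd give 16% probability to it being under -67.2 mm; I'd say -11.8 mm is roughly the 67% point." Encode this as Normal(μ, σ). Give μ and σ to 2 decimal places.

For Normal(μ,σ), the p-quantile is μ + z_p·σ. Here z_{0.16} = -0.9945, z_{0.67} = 0.4399.
So -67.2 = μ − 0.9945σ and -11.8 = μ + 0.4399σ.
Subtracting: σ = (-11.8 − -67.2)/(0.4399 − (-0.9945)) = 38.62.
Then μ = -67.2 − (-0.9945)·38.62 = -28.79.

μ = -28.79, σ = 38.62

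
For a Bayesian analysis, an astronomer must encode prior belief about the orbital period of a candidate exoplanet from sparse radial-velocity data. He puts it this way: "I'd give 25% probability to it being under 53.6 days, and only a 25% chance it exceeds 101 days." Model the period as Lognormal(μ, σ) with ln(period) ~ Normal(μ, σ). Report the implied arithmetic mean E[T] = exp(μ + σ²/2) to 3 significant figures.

If T ~ Lognormal(μ,σ) then ln T ~ Normal(μ,σ), so the p-quantile of ln T is μ + z_p·σ.
ln(53.6) = 3.982 and ln(101) = 4.615; z_{0.25} = -0.6745, z_{0.75} = 0.6745.
σ = (4.615 − 3.982)/(0.6745 − (-0.6745)) = 0.470.
μ = 3.982 − (-0.6745)·0.470 = 4.298.
E[T] = exp(μ + σ²/2) = exp(4.298 + 0.1103) = 82.2 days.

E[T] ≈ 82.2 days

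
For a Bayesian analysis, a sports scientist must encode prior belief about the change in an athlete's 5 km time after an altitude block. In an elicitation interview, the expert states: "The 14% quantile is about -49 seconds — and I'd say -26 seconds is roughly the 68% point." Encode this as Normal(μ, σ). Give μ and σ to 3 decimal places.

μ = -32.949, σ = 14.858

The p-quantile of Normal(μ,σ) is μ + z_p·σ, with z_{0.14} = -1.08 and z_{0.68} = 0.4677.
Eliminate σ: μ = (z₂·x₁ − z₁·x₂)/(z₂ − z₁) = (0.4677·-49 − (-1.08)·-26)/1.548 = -32.949.
Then σ = (x₂ − x₁)/(z₂ − z₁) = (-26 − -49)/1.548 = 14.858.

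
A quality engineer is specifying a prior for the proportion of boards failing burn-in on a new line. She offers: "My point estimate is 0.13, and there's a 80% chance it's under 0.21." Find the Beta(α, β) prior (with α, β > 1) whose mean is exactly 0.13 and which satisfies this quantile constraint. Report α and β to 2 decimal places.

α ≈ 1.14, β ≈ 7.62

With mean 0.13 fixed, write α = 0.13s, β = 0.87s where s = α+β.
Need P(θ < 0.21) = 0.8 under Beta(0.13s, 0.87s). Normal approximation: (q−m)/√(m(1−m)/s) ≈ z_{0.8} = 0.842, so s ≈ 0.13·0.87·(0.842)²/(0.21−0.13)² = 12.5.
At s = 12.5: P(θ<0.21) ≈ 0.822. Adjusting to match 0.8 gives s ≈ 8.76.
So α = 0.13·8.76 ≈ 1.14, β = 0.87·8.76 ≈ 7.62.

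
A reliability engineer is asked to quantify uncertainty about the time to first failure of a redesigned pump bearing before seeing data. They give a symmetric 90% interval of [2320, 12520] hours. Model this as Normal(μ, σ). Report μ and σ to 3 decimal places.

μ = 7420.000, σ = 3100.580

A symmetric 90% interval runs μ ± z·σ with z = 1.645.
Half-width = 5100, so σ = 5100/1.645 = 3100.580.
μ is the interval midpoint, 7420.000.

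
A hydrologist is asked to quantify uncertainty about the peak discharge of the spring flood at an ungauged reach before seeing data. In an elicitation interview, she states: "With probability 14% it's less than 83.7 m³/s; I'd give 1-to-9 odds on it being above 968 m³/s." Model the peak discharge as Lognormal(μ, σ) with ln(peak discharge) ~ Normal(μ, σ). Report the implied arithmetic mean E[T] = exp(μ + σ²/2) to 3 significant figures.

E[T] ≈ 439 m³/s

If T ~ Lognormal(μ,σ) then ln T ~ Normal(μ,σ), so the p-quantile of ln T is μ + z_p·σ.
ln(83.7) = 4.427 and ln(968) = 6.875; z_{0.14} = -1.08, z_{0.9} = 1.282.
σ = (6.875 − 4.427)/(1.282 − (-1.08)) = 1.036.
μ = 4.427 − (-1.08)·1.036 = 5.547.
E[T] = exp(μ + σ²/2) = exp(5.547 + 0.5371) = 439 m³/s.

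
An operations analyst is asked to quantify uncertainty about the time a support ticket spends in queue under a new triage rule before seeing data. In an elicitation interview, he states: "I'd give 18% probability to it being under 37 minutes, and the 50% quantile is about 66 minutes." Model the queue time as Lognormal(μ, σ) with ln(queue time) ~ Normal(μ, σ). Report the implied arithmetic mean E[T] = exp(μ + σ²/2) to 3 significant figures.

E[T] ≈ 80.6 minutes

If T ~ Lognormal(μ,σ) then ln T ~ Normal(μ,σ), so the p-quantile of ln T is μ + z_p·σ.
ln(37) = 3.611 and ln(66) = 4.19; z_{0.18} = -0.9154, z_{0.5} = 0.
σ = (4.19 − 3.611)/(0 − (-0.9154)) = 0.632.
μ = 3.611 − (-0.9154)·0.632 = 4.190.
E[T] = exp(μ + σ²/2) = exp(4.190 + 0.1999) = 80.6 minutes.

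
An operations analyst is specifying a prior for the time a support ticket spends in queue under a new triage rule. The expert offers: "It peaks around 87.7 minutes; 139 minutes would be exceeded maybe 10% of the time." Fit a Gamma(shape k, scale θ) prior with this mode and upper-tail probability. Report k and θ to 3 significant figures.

Gamma(k,θ) with k>1 has mode (k−1)θ, so θ = 87.7/(k−1).
Need P(X < 139) = 0.9 with θ tied to k this way. Start at k = 2, θ = 87.7: P(X<139) ≈ 0.470.
Too low — raise k to concentrate. Iterating converges to k ≈ 9.85.
Then θ = 87.7/(9.85−1) ≈ 9.91.

k ≈ 9.85, θ ≈ 9.91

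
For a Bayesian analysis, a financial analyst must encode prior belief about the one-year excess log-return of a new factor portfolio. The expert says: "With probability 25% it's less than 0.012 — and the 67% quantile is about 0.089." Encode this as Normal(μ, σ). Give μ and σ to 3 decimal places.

For Normal(μ,σ), the p-quantile is μ + z_p·σ. Here z_{0.25} = -0.6745, z_{0.67} = 0.4399.
So 0.012 = μ − 0.6745σ and 0.089 = μ + 0.4399σ.
Subtracting: σ = (0.089 − 0.012)/(0.4399 − (-0.6745)) = 0.069.
Then μ = 0.012 − (-0.6745)·0.069 = 0.059.

μ = 0.059, σ = 0.069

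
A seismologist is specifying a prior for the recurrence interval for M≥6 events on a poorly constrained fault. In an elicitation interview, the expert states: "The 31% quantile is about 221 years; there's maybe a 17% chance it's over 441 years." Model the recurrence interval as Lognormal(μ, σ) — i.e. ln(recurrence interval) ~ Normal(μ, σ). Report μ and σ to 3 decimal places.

If T ~ Lognormal(μ,σ) then ln T ~ Normal(μ,σ), so the p-quantile of ln T is μ + z_p·σ.
ln(221) = 5.398 and ln(441) = 6.089; z_{0.31} = -0.4959, z_{0.83} = 0.9542.
σ = (6.089 − 5.398)/(0.9542 − (-0.4959)) = 0.476.
μ = 5.398 − (-0.4959)·0.476 = 5.634.

μ ≈ 5.634, σ ≈ 0.476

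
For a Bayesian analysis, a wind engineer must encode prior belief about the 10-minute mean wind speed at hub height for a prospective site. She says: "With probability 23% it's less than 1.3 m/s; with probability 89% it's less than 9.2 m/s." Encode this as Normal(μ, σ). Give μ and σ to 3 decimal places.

μ = 4.270, σ = 4.020

The p-quantile of Normal(μ,σ) is μ + z_p·σ, with z_{0.23} = -0.7388 and z_{0.89} = 1.227.
Eliminate σ: μ = (z₂·x₁ − z₁·x₂)/(z₂ − z₁) = (1.227·1.3 − (-0.7388)·9.2)/1.965 = 4.270.
Then σ = (x₂ − x₁)/(z₂ − z₁) = (9.2 − 1.3)/1.965 = 4.020.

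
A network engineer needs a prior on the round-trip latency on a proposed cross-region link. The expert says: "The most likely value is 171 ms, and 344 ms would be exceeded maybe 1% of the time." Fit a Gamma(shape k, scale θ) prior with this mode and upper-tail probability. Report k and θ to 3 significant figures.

k ≈ 11, θ ≈ 17

Gamma(k,θ) with k>1 has mode (k−1)θ, so θ = 171/(k−1).
Need P(X < 344) = 0.99 with θ tied to k this way. Start at k = 2, θ = 171: P(X<344) ≈ 0.597.
Too low — raise k to concentrate. Iterating converges to k ≈ 11.
Then θ = 171/(11−1) ≈ 17.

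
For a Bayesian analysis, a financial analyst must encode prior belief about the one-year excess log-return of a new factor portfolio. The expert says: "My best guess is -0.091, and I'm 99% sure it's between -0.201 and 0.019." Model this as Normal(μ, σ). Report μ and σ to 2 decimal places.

μ = -0.09, σ = 0.04

A symmetric 99% interval runs μ ± z·σ with z = 2.576.
Half-width = 0.11, so σ = 0.11/2.576 = 0.04.
μ is the stated best guess, -0.09.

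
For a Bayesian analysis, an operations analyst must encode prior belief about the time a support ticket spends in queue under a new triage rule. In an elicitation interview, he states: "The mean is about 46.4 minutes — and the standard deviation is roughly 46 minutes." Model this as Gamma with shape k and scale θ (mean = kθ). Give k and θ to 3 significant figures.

For Gamma(k, scale θ): mean = kθ, variance = kθ², so CV = 1/√k.
CV = SD/mean = 46/46.4 = 0.9914, hence k = 1/CV² = 1.02.
Then θ = mean/k = 46.4/1.02 = 45.6.

k ≈ 1.02, θ ≈ 45.6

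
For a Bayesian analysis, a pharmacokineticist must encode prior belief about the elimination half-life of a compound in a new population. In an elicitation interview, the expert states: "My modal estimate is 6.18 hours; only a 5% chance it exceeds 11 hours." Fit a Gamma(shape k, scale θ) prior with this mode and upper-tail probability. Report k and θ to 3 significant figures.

Gamma(k,θ) with k>1 has mode (k−1)θ, so θ = 6.18/(k−1).
Need P(X < 11) = 0.95 with θ tied to k this way. Start at k = 2, θ = 6.18: P(X<11) ≈ 0.531.
Too low — raise k to concentrate. Iterating converges to k ≈ 9.39.
Then θ = 6.18/(9.39−1) ≈ 0.737.

k ≈ 9.39, θ ≈ 0.737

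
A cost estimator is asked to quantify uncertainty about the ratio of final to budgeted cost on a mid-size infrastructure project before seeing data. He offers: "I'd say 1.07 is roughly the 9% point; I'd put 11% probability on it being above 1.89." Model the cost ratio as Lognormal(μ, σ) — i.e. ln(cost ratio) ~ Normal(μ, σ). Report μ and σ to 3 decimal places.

μ ≈ 0.365, σ ≈ 0.222

If T ~ Lognormal(μ,σ) then ln T ~ Normal(μ,σ), so the p-quantile of ln T is μ + z_p·σ.
ln(1.07) = 0.06766 and ln(1.89) = 0.6366; z_{0.09} = -1.341, z_{0.89} = 1.227.
σ = (0.6366 − 0.06766)/(1.227 − (-1.341)) = 0.222.
μ = 0.06766 − (-1.341)·0.222 = 0.365.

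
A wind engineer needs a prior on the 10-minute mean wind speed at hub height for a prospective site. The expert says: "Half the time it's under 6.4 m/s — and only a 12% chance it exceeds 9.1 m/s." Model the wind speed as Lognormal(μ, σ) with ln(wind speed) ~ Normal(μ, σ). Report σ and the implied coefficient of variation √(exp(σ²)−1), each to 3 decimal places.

If T ~ Lognormal(μ,σ) then ln T ~ Normal(μ,σ), so the p-quantile of ln T is μ + z_p·σ.
ln(6.4) = 1.856 and ln(9.1) = 2.208; z_{0.5} = 0, z_{0.88} = 1.175.
σ = (2.208 − 1.856)/(1.175 − (0)) = 0.300.
μ = 1.856 − (0)·0.300 = 1.856.
CV = √(exp(σ²)−1) = √(exp(0.0897)−1) = 0.306.

σ ≈ 0.300, CV ≈ 0.306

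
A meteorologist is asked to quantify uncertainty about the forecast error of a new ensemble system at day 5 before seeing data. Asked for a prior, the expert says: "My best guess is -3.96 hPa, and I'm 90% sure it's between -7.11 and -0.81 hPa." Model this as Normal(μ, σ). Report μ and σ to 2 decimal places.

μ = -3.96, σ = 1.92

A symmetric 90% interval runs μ ± z·σ with z = 1.645.
Half-width = 3.15, so σ = 3.15/1.645 = 1.92.
μ is the stated best guess, -3.96.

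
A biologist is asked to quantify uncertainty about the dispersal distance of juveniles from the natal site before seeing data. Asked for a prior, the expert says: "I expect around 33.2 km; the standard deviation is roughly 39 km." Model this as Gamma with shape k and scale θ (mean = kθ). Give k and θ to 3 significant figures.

k ≈ 0.725, θ ≈ 45.8

For Gamma(k, scale θ): mean = kθ, variance = kθ², so CV = 1/√k.
CV = SD/mean = 39/33.2 = 1.175, hence k = 1/CV² = 0.725.
Then θ = mean/k = 33.2/0.725 = 45.8.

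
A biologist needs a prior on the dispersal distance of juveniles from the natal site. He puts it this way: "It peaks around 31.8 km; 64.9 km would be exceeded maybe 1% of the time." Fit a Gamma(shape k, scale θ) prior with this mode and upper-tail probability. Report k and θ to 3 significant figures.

Gamma(k,θ) with k>1 has mode (k−1)θ, so θ = 31.8/(k−1).
Need P(X < 64.9) = 0.99 with θ tied to k this way. Start at k = 2, θ = 31.8: P(X<64.9) ≈ 0.605.
Too low — raise k to concentrate. Iterating converges to k ≈ 10.6.
Then θ = 31.8/(10.6−1) ≈ 3.31.

k ≈ 10.6, θ ≈ 3.31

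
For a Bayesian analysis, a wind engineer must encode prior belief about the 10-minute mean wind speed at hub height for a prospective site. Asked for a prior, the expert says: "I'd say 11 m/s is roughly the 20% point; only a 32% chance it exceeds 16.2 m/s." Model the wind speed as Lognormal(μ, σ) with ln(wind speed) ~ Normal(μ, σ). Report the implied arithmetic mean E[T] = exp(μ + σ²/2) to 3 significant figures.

E[T] ≈ 14.7 m/s

If T ~ Lognormal(μ,σ) then ln T ~ Normal(μ,σ), so the p-quantile of ln T is μ + z_p·σ.
ln(11) = 2.398 and ln(16.2) = 2.785; z_{0.2} = -0.8416, z_{0.68} = 0.4677.
σ = (2.785 − 2.398)/(0.4677 − (-0.8416)) = 0.296.
μ = 2.398 − (-0.8416)·0.296 = 2.647.
E[T] = exp(μ + σ²/2) = exp(2.647 + 0.0437) = 14.7 m/s.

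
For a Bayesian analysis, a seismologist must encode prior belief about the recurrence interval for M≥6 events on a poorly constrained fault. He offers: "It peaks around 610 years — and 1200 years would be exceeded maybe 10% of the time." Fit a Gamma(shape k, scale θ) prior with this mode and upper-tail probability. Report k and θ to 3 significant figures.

k ≈ 5.18, θ ≈ 146

Gamma(k,θ) with k>1 has mode (k−1)θ, so θ = 610/(k−1).
Need P(X < 1200) = 0.9 with θ tied to k this way. Start at k = 2, θ = 610: P(X<1200) ≈ 0.585.
Too low — raise k to concentrate. Iterating converges to k ≈ 5.18.
Then θ = 610/(5.18−1) ≈ 146.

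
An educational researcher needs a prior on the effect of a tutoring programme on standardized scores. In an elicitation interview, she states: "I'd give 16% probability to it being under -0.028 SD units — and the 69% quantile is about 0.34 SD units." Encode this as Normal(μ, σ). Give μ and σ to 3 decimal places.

μ = 0.218, σ = 0.247

For Normal(μ,σ), the p-quantile is μ + z_p·σ. Here z_{0.16} = -0.9945, z_{0.69} = 0.4959.
So -0.028 = μ − 0.9945σ and 0.34 = μ + 0.4959σ.
Subtracting: σ = (0.34 − -0.028)/(0.4959 − (-0.9945)) = 0.247.
Then μ = -0.028 − (-0.9945)·0.247 = 0.218.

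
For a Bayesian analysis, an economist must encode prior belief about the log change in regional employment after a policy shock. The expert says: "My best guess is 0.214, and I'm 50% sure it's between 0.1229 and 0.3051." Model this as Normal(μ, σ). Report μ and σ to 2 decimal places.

μ = 0.21, σ = 0.14

A symmetric 50% interval runs μ ± z·σ with z = 0.6745.
Half-width = 0.0911, so σ = 0.0911/0.6745 = 0.14.
μ is the stated best guess, 0.21.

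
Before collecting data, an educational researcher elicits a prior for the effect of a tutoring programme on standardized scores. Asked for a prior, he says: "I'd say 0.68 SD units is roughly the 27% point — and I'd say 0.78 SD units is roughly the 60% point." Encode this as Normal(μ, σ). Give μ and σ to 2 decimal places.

μ = 0.75, σ = 0.12

The p-quantile of Normal(μ,σ) is μ + z_p·σ, with z_{0.27} = -0.6128 and z_{0.6} = 0.2533.
Eliminate σ: μ = (z₂·x₁ − z₁·x₂)/(z₂ − z₁) = (0.2533·0.68 − (-0.6128)·0.78)/0.8662 = 0.75.
Then σ = (x₂ − x₁)/(z₂ − z₁) = (0.78 − 0.68)/0.8662 = 0.12.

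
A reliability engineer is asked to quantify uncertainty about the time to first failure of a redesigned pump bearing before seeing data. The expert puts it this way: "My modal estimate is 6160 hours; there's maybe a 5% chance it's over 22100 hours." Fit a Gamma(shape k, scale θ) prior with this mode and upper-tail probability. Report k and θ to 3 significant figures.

k ≈ 2.58, θ ≈ 3910

Gamma(k,θ) with k>1 has mode (k−1)θ, so θ = 6160/(k−1).
Need P(X < 22100) = 0.95 with θ tied to k this way. Start at k = 2, θ = 6160: P(X<22100) ≈ 0.873.
Too low — raise k to concentrate. Iterating converges to k ≈ 2.58.
Then θ = 6160/(2.58−1) ≈ 3910.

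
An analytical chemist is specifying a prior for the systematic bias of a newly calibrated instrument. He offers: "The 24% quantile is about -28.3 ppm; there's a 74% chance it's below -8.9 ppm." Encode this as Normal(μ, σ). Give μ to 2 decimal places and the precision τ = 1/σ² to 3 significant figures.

The p-quantile of Normal(μ,σ) is μ + z_p·σ, with z_{0.24} = -0.7063 and z_{0.74} = 0.6433.
Eliminate σ: μ = (z₂·x₁ − z₁·x₂)/(z₂ − z₁) = (0.6433·-28.3 − (-0.7063)·-8.9)/1.35 = -18.15.
Then σ = (x₂ − x₁)/(z₂ − z₁) = (-8.9 − -28.3)/1.35 = 14.37.
Precision τ = 1/σ² = 1/14.37² = 0.00484.

μ = -18.15, τ = 0.00484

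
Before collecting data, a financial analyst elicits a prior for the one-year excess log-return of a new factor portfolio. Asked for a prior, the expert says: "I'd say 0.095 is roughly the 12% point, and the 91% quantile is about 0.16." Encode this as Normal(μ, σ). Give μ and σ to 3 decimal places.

μ = 0.125, σ = 0.026

For Normal(μ,σ), the p-quantile is μ + z_p·σ. Here z_{0.12} = -1.175, z_{0.91} = 1.341.
So 0.095 = μ − 1.175σ and 0.16 = μ + 1.341σ.
Subtracting: σ = (0.16 − 0.095)/(1.341 − (-1.175)) = 0.026.
Then μ = 0.095 − (-1.175)·0.026 = 0.125.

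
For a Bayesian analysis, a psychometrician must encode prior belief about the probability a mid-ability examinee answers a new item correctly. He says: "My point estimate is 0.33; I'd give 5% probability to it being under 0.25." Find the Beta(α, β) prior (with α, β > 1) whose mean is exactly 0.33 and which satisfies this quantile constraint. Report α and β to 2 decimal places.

α ≈ 28.87, β ≈ 58.62

With mean 0.33 fixed, write α = 0.33s, β = 0.67s where s = α+β.
Need P(θ < 0.25) = 0.05 under Beta(0.33s, 0.67s). Normal approximation: (q−m)/√(m(1−m)/s) ≈ z_{0.05} = -1.64, so s ≈ 0.33·0.67·(-1.64)²/(0.25−0.33)² = 93.5.
At s = 93.5: P(θ<0.25) ≈ 0.044. Adjusting to match 0.05 gives s ≈ 87.50.
So α = 0.33·87.50 ≈ 28.87, β = 0.67·87.50 ≈ 58.62.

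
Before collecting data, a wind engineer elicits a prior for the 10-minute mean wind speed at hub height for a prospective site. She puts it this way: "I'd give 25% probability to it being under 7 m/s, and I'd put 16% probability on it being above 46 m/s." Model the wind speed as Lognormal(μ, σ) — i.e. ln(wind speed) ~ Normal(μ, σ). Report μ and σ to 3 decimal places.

If T ~ Lognormal(μ,σ) then ln T ~ Normal(μ,σ), so the p-quantile of ln T is μ + z_p·σ.
ln(7) = 1.946 and ln(46) = 3.829; z_{0.25} = -0.6745, z_{0.84} = 0.9945.
σ = (3.829 − 1.946)/(0.9945 − (-0.6745)) = 1.128.
μ = 1.946 − (-0.6745)·1.128 = 2.707.

μ ≈ 2.707, σ ≈ 1.128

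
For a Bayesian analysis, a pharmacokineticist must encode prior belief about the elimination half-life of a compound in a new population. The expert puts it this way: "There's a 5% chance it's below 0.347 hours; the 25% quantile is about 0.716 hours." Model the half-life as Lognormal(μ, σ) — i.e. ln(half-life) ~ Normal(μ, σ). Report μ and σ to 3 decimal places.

If T ~ Lognormal(μ,σ) then ln T ~ Normal(μ,σ), so the p-quantile of ln T is μ + z_p·σ.
ln(0.347) = -1.058 and ln(0.716) = -0.3341; z_{0.05} = -1.645, z_{0.25} = -0.6745.
σ = (-0.3341 − -1.058)/(-0.6745 − (-1.645)) = 0.746.
μ = -1.058 − (-1.645)·0.746 = 0.169.

μ ≈ 0.169, σ ≈ 0.746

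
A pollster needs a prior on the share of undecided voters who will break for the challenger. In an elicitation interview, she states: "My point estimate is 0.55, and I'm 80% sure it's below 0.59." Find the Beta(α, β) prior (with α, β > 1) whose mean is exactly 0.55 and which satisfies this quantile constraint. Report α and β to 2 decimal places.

α ≈ 60.60, β ≈ 49.58

With mean 0.55 fixed, write α = 0.55s, β = 0.45s where s = α+β.
Need P(θ < 0.59) = 0.8 under Beta(0.55s, 0.45s). Normal approximation: (q−m)/√(m(1−m)/s) ≈ z_{0.8} = 0.842, so s ≈ 0.55·0.45·(0.842)²/(0.59−0.55)² = 109.6.
At s = 109.6: P(θ<0.59) ≈ 0.799. Adjusting to match 0.8 gives s ≈ 110.18.
So α = 0.55·110.18 ≈ 60.60, β = 0.45·110.18 ≈ 49.58.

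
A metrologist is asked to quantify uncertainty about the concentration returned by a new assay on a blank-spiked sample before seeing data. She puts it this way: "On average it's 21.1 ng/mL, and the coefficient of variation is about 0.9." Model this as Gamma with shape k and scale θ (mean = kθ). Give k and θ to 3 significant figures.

For Gamma(k, scale θ): mean = kθ, variance = kθ², so CV = 1/√k.
CV = 0.9, hence k = 1/CV² = 1.23.
Then θ = mean/k = 21.1/1.23 = 17.1.

k ≈ 1.23, θ ≈ 17.1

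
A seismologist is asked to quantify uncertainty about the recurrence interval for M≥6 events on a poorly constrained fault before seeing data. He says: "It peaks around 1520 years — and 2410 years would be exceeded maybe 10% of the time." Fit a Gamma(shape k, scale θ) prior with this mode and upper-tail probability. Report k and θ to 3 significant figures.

k ≈ 9.83, θ ≈ 172

Gamma(k,θ) with k>1 has mode (k−1)θ, so θ = 1520/(k−1).
Need P(X < 2410) = 0.9 with θ tied to k this way. Start at k = 2, θ = 1520: P(X<2410) ≈ 0.470.
Too low — raise k to concentrate. Iterating converges to k ≈ 9.83.
Then θ = 1520/(9.83−1) ≈ 172.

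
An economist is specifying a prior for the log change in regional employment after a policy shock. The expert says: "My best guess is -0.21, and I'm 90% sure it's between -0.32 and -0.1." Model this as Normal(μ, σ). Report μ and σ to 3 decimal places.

μ = -0.210, σ = 0.067

A symmetric 90% interval runs μ ± z·σ with z = 1.645.
Half-width = 0.11, so σ = 0.11/1.645 = 0.067.
μ is the stated best guess, -0.210.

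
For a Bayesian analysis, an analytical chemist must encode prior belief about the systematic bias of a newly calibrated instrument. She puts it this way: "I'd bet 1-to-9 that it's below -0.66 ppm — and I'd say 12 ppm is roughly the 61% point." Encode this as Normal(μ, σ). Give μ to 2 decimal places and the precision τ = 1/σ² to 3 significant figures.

μ = 9.73, τ = 0.0152

For Normal(μ,σ), the p-quantile is μ + z_p·σ. Here z_{0.1} = -1.282, z_{0.61} = 0.2793.
So -0.66 = μ − 1.282σ and 12 = μ + 0.2793σ.
Subtracting: σ = (12 − -0.66)/(0.2793 − (-1.282)) = 8.11.
Then μ = -0.66 − (-1.282)·8.11 = 9.73.
Precision τ = 1/σ² = 1/8.111² = 0.0152.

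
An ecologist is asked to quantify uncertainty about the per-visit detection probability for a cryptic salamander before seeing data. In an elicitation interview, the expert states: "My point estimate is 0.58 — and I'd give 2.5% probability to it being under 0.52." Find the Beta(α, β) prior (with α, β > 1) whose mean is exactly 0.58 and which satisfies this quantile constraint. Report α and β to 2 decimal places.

With mean 0.58 fixed, write α = 0.58s, β = 0.42s where s = α+β.
Need P(θ < 0.52) = 0.025 under Beta(0.58s, 0.42s). Normal approximation: (q−m)/√(m(1−m)/s) ≈ z_{0.025} = -1.96, so s ≈ 0.58·0.42·(-1.96)²/(0.52−0.58)² = 259.9.
At s = 259.9: P(θ<0.52) ≈ 0.026. Adjusting to match 0.025 gives s ≈ 263.55.
So α = 0.58·263.55 ≈ 152.86, β = 0.42·263.55 ≈ 110.69.

α ≈ 152.86, β ≈ 110.69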